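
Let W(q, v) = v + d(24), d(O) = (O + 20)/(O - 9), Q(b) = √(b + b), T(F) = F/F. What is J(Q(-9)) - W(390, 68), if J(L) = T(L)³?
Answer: -1049/15 ≈ -69.933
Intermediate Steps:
T(F) = 1
Q(b) = √2*√b (Q(b) = √(2*b) = √2*√b)
d(O) = (20 + O)/(-9 + O)
J(L) = 1 (J(L) = 1³ = 1)
W(q, v) = 44/15 + v (W(q, v) = v + (20 + 24)/(-9 + 24) = v + 44/15 = 44/15 + v)
J(Q(-9)) - W(390, 68) = 1 - (44/15 + 68) = 1 - 1*1064/15 = 1 - 1064/15 = -1049/15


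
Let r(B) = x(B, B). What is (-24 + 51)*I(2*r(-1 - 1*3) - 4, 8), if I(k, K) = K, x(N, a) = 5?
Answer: 216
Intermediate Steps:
r(B) = 5
(-24 + 51)*I(2*r(-1 - 1*3) - 4, 8) = (-24 + 51)*8 = 27*8 = 216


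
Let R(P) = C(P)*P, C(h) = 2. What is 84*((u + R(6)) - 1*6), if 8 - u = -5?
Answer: 1596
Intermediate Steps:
R(P) = 2*P
u = 13 (u = 8 - 1*(-5) = 8 + 5 = 13)
84*((u + R(6)) - 1*6) = 84*((13 + 2*6) - 1*6) = 84*((13 + 12) - 6) = 84*(25 - 6) = 84*19 = 1596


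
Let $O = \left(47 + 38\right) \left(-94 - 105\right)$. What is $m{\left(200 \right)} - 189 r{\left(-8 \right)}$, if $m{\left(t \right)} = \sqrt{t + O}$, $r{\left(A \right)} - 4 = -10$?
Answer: $1134 + i \sqrt{16715} \approx 1134.0 + 129.29 i$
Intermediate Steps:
$r{\left(A \right)} = -6$ ($r{\left(A \right)} = 4 - 10 = -6$)
$O = -16915$ ($O = 85 \left(-199\right) = -16915$)
$m{\left(t \right)} = \sqrt{-16915 + t}$ ($m{\left(t \right)} = \sqrt{t - 16915} = \sqrt{-16915 + t}$)
$m{\left(200 \right)} - 189 r{\left(-8 \right)} = \sqrt{-16915 + 200} - -1134 = \sqrt{-16715} + 1134 = i \sqrt{16715} + 1134 = 1134 + i \sqrt{16715}$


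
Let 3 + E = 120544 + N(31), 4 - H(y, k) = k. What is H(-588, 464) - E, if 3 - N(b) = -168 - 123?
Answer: -121295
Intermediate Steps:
H(y, k) = 4 - k
N(b) = 294 (N(b) = 3 - (-168 - 123) = 3 - 1*(-291) = 3 + 291 = 294)
E = 120835 (E = -3 + (120544 + 294) = -3 + 120838 = 120835)
H(-588, 464) - E = (4 - 1*464) - 1*120835 = (4 - 464) - 120835 = -460 - 120835 = -121295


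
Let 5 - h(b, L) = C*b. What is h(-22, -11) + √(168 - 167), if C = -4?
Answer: -82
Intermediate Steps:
h(b, L) = 5 + 4*b (h(b, L) = 5 - (-4)*b = 5 + 4*b)
h(-22, -11) + √(168 - 167) = (5 + 4*(-22)) + √(168 - 167) = (5 - 88) + √1 = -83 + 1 = -82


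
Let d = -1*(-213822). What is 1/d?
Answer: 1/213822 ≈ 4.6768e-6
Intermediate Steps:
d = 213822
1/d = 1/213822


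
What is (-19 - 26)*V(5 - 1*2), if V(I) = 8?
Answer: -360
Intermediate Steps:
(-19 - 26)*V(5 - 1*2) = (-19 - 26)*8 = -45*8 = -360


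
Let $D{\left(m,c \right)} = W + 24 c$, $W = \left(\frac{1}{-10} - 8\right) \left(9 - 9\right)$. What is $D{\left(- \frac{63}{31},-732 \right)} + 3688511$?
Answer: $3670943$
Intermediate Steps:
$W = 0$ ($W = \left(- \frac{1}{10} - 8\right) 0 = \left(- \frac{81}{10}\right) 0 = 0$)
$D{\left(m,c \right)} = 24 c$ ($D{\left(m,c \right)} = 0 + 24 c = 24 c$)
$D{\left(- \frac{63}{31},-732 \right)} + 3688511 = 24 \left(-732\right) + 3688511 = -17568 + 3688511 = 3670943$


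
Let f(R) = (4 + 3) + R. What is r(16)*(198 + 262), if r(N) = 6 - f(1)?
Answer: -920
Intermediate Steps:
f(R) = 7 + R
r(N) = -2 (r(N) = 6 - (7 + 1) = 6 - 1*8 = 6 - 8 = -2)
r(16)*(198 + 262) = -2*(198 + 262) = -2*460 = -920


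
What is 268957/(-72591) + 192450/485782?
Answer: -58342165712/17631700581 ≈ -3.3089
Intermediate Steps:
268957/(-72591) + 192450/485782 = 268957*(-1/72591) + 192450*(1/485782) = -268957/72591 + 96225/242891 = -58342165712/17631700581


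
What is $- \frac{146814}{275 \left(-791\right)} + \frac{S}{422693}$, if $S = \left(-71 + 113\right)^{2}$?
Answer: $\frac{62440964202}{91946294825} \approx 0.6791$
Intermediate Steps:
$S = 1764$ ($S = 42^{2} = 1764$)
$- \frac{146814}{275 \left(-791\right)} + \frac{S}{422693} = - \frac{146814}{275 \left(-791\right)} + \frac{1764}{422693} = - \frac{146814}{-217525} + 1764 \cdot \frac{1}{422693} = \left(-146814\right) \left(- \frac{1}{217525}\right) + \frac{1764}{422693} = \frac{146814}{217525} + \frac{1764}{422693} = \frac{62440964202}{91946294825}$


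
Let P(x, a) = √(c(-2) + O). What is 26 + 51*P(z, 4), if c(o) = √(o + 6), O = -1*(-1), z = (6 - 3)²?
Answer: 26 + 51*√3 ≈ 114.33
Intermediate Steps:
z = 9 (z = 3² = 9)
O = 1
c(o) = √(6 + o)
P(x, a) = √3 (P(x, a) = √(√(6 - 2) + 1) = √(√4 + 1) = √(2 + 1) = √3)
26 + 51*P(z, 4) = 26 + 51*√3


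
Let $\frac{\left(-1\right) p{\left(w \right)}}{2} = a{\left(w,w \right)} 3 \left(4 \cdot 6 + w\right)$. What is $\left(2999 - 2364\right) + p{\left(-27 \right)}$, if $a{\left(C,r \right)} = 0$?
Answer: $635$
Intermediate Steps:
$p{\left(w \right)} = 0$ ($p{\left(w \right)} = - 2 \cdot 0 \cdot 3 \left(4 \cdot 6 + w\right) = - 2 \cdot 0 \left(24 + w\right) = \left(-2\right) 0 = 0$)
$\left(2999 - 2364\right) + p{\left(-27 \right)} = \left(2999 - 2364\right) + 0 = 635 + 0 = 635$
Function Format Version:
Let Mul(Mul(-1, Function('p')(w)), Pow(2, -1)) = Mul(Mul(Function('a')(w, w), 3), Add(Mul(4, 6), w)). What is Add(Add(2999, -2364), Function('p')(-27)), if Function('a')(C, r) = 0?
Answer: 635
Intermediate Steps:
Function('p')(w) = 0 (Function('p')(w) = Mul(-2, Mul(Mul(0, 3), Add(Mul(4, 6), w))) = Mul(-2, Mul(0, Add(24, w))) = Mul(-2, 0) = 0)
Add(Add(2999, -2364), Function('p')(-27)) = Add(Add(2999, -2364), 0) = Add(635, 0) = 635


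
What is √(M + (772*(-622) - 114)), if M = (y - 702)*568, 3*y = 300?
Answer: I*√822234 ≈ 906.77*I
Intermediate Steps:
y = 100 (y = (⅓)*300 = 100)
M = -341936 (M = (100 - 702)*568 = -602*568 = -341936)
√(M + (772*(-622) - 114)) = √(-341936 + (772*(-622) - 114)) = √(-341936 + (-480184 - 114)) = √(-341936 - 480298) = √(-822234) = I*√822234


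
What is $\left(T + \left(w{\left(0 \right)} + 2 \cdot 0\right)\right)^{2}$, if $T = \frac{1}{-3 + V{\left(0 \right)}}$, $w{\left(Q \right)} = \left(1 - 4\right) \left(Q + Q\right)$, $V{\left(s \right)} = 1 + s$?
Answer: $\frac{1}{4} \approx 0.25$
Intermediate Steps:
$w{\left(Q \right)} = - 6 Q$ ($w{\left(Q \right)} = - 3 \cdot 2 Q = - 6 Q$)
$T = - \frac{1}{2}$ ($T = \frac{1}{-3 + \left(1 + 0\right)} = \frac{1}{-3 + 1} = \frac{1}{-2} = - \frac{1}{2} \approx -0.5$)
$\left(T + \left(w{\left(0 \right)} + 2 \cdot 0\right)\right)^{2} = \left(- \frac{1}{2} + \left(\left(-6\right) 0 + 2 \cdot 0\right)\right)^{2} = \left(- \frac{1}{2} + \left(0 + 0\right)\right)^{2} = \left(- \frac{1}{2} + 0\right)^{2} = \left(- \frac{1}{2}\right)^{2} = \frac{1}{4}$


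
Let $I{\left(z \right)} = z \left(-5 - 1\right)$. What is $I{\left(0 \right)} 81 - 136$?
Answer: $-136$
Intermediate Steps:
$I{\left(z \right)} = - 6 z$ ($I{\left(z \right)} = z \left(-6\right) = - 6 z$)
$I{\left(0 \right)} 81 - 136 = \left(-6\right) 0 \cdot 81 - 136 = 0 \cdot 81 - 136 = 0 - 136 = -136$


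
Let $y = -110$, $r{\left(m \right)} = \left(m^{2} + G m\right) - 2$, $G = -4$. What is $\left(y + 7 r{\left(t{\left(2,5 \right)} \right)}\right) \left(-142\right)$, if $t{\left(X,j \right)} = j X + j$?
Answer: $-146402$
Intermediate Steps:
$t{\left(X,j \right)} = j + X j$ ($t{\left(X,j \right)} = X j + j = j + X j$)
$r{\left(m \right)} = -2 + m^{2} - 4 m$ ($r{\left(m \right)} = \left(m^{2} - 4 m\right) - 2 = -2 + m^{2} - 4 m$)
$\left(y + 7 r{\left(t{\left(2,5 \right)} \right)}\right) \left(-142\right) = \left(-110 + 7 \left(-2 + \left(5 \left(1 + 2\right)\right)^{2} - 4 \cdot 5 \left(1 + 2\right)\right)\right) \left(-142\right) = \left(-110 + 7 \left(-2 + \left(5 \cdot 3\right)^{2} - 4 \cdot 5 \cdot 3\right)\right) \left(-142\right) = \left(-110 + 7 \left(-2 + 15^{2} - 60\right)\right) \left(-142\right) = \left(-110 + 7 \left(-2 + 225 - 60\right)\right) \left(-142\right) = \left(-110 + 7 \cdot 163\right) \left(-142\right) = \left(-110 + 1141\right) \left(-142\right) = 1031 \left(-142\right) = -146402$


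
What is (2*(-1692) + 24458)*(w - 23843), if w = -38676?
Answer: -1317525406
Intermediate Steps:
(2*(-1692) + 24458)*(w - 23843) = (2*(-1692) + 24458)*(-38676 - 23843) = (-3384 + 24458)*(-62519) = 21074*(-62519) = -1317525406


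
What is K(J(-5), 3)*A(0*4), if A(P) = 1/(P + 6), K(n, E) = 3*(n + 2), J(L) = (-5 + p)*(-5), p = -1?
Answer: 16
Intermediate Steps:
J(L) = 30 (J(L) = (-5 - 1)*(-5) = -6*(-5) = 30)
K(n, E) = 6 + 3*n (K(n, E) = 3*(2 + n) = 6 + 3*n)
A(P) = 1/(6 + P)
K(J(-5), 3)*A(0*4) = (6 + 3*30)/(6 + 0*4) = (6 + 90)/(6 + 0) = 96/6 = 96*(1/6) = 16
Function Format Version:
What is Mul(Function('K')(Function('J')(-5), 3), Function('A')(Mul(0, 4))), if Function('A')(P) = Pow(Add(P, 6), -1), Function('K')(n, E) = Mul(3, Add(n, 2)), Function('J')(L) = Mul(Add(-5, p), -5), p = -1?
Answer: 16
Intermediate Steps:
Function('J')(L) = 30 (Function('J')(L) = Mul(Add(-5, -1), -5) = Mul(-6, -5) = 30)
Function('K')(n, E) = Add(6, Mul(3, n)) (Function('K')(n, E) = Mul(3, Add(2, n)) = Add(6, Mul(3, n)))
Function('A')(P) = Pow(Add(6, P), -1)
Mul(Function('K')(Function('J')(-5), 3), Function('A')(Mul(0, 4))) = Mul(Add(6, Mul(3, 30)), Pow(Add(6, Mul(0, 4)), -1)) = Mul(Add(6, 90), Pow(Add(6, 0), -1)) = Mul(96, Pow(6, -1)) = Mul(96, Rational(1, 6)) = 16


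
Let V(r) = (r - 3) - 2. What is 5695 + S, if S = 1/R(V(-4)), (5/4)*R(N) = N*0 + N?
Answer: 205015/36 ≈ 5694.9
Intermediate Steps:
V(r) = -5 + r (V(r) = (-3 + r) - 2 = -5 + r)
R(N) = 4*N/5 (R(N) = 4*(N*0 + N)/5 = 4*(0 + N)/5 = 4*N/5)
S = -5/36 (S = 1/(4*(-5 - 4)/5) = 1/((4/5)*(-9)) = 1/(-36/5) = -5/36 ≈ -0.13889)
5695 + S = 5695 - 5/36 = 205015/36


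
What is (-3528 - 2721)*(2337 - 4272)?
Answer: 12091815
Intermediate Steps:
(-3528 - 2721)*(2337 - 4272) = -6249*(-1935) = 12091815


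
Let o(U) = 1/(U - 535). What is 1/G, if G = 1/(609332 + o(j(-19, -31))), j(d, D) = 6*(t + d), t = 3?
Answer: 384488491/631 ≈ 6.0933e+5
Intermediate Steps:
j(d, D) = 18 + 6*d (j(d, D) = 6*(3 + d) = 18 + 6*d)
o(U) = 1/(-535 + U)
G = 631/384488491 (G = 1/(609332 + 1/(-535 + (18 + 6*(-19)))) = 1/(609332 + 1/(-535 + (18 - 114))) = 1/(609332 + 1/(-535 - 96)) = 1/(609332 + 1/(-631)) = 1/(609332 - 1/631) = 1/(384488491/631) = 631/384488491 ≈ 1.6411e-6)
1/G = 1/(631/384488491) = 384488491/631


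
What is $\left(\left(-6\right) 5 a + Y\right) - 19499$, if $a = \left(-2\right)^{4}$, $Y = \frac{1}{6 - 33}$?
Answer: $- \frac{539434}{27} \approx -19979.0$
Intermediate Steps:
$Y = - \frac{1}{27}$ ($Y = \frac{1}{-27} = - \frac{1}{27} \approx -0.037037$)
$a = 16$
$\left(\left(-6\right) 5 a + Y\right) - 19499 = \left(\left(-6\right) 5 \cdot 16 - \frac{1}{27}\right) - 19499 = \left(\left(-30\right) 16 - \frac{1}{27}\right) - 19499 = \left(-480 - \frac{1}{27}\right) - 19499 = - \frac{12961}{27} - 19499 = - \frac{539434}{27}$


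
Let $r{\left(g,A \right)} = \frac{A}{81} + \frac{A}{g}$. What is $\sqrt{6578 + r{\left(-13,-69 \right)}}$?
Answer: $\frac{\sqrt{90107238}}{117} \approx 81.132$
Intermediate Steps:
$r{\left(g,A \right)} = \frac{A}{81} + \frac{A}{g}$ ($r{\left(g,A \right)} = A \frac{1}{81} + \frac{A}{g} = \frac{A}{81} + \frac{A}{g}$)
$\sqrt{6578 + r{\left(-13,-69 \right)}} = \sqrt{6578 + \left(\frac{1}{81} \left(-69\right) - \frac{69}{-13}\right)} = \sqrt{6578 - - \frac{1564}{351}} = \sqrt{6578 + \left(- \frac{23}{27} + \frac{69}{13}\right)} = \sqrt{6578 + \frac{1564}{351}} = \sqrt{\frac{2310442}{351}} = \frac{\sqrt{90107238}}{117}$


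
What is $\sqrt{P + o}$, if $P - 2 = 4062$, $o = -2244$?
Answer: $2 \sqrt{455} \approx 42.661$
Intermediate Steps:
$P = 4064$ ($P = 2 + 4062 = 4064$)
$\sqrt{P + o} = \sqrt{4064 - 2244} = \sqrt{1820} = 2 \sqrt{455}$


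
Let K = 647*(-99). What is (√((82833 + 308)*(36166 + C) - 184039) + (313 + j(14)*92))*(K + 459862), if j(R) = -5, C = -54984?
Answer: -58183923 + 395809*I*√1564731377 ≈ -5.8184e+7 + 1.5657e+10*I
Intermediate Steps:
K = -64053
(√((82833 + 308)*(36166 + C) - 184039) + (313 + j(14)*92))*(K + 459862) = (√((82833 + 308)*(36166 - 54984) - 184039) + (313 - 5*92))*(-64053 + 459862) = (√(83141*(-18818) - 184039) + (313 - 460))*395809 = (√(-1564547338 - 184039) - 147)*395809 = (√(-1564731377) - 147)*395809 = (I*√1564731377 - 147)*395809 = (-147 + I*√1564731377)*395809 = -58183923 + 395809*I*√1564731377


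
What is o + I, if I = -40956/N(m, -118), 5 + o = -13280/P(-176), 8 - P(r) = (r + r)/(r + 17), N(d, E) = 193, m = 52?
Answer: -11152267/4439 ≈ -2512.3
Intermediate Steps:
P(r) = 8 - 2*r/(17 + r) (P(r) = 8 - (r + r)/(r + 17) = 8 - 2*r/(17 + r))
o = -52903/23 (o = -5 - 13280*(17 - 176)/(2*(68 + 3*(-176))) = -5 - 13280*(-159/(2*(68 - 528))) = -5 - 13280/(2*(-1/159)*(-460)) = -5 - 13280/920/159 = -5 - 13280*159/920 = -5 - 52788/23 = -52903/23 ≈ -2300.1)
I = -40956/193 ≈ -212.21
o + I = -52903/23 - 40956/193 = -11152267/4439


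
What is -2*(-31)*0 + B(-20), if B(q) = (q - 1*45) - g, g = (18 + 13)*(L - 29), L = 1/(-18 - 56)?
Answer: 61747/74 ≈ 834.42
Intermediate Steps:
L = -1/74 (L = 1/(-74) = -1/74 ≈ -0.013514)
g = -66557/74 (g = (18 + 13)*(-1/74 - 29) = 31*(-2147/74) = -66557/74 ≈ -899.42)
B(q) = 63227/74 + q (B(q) = (q - 1*45) - 1*(-66557/74) = (q - 45) + 66557/74 = (-45 + q) + 66557/74 = 63227/74 + q)
-2*(-31)*0 + B(-20) = -2*(-31)*0 + (63227/74 - 20) = 62*0 + 61747/74 = 0 + 61747/74 = 61747/74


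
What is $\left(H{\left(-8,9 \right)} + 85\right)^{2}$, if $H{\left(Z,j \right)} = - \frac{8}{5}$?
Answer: $\frac{173889}{25} \approx 6955.6$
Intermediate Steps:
$H{\left(Z,j \right)} = - \frac{8}{5}$
$\left(H{\left(-8,9 \right)} + 85\right)^{2} = \left(- \frac{8}{5} + 85\right)^{2} = \left(\frac{417}{5}\right)^{2} = \frac{173889}{25}$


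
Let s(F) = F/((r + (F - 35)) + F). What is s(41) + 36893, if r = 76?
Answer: 110680/3 ≈ 36893.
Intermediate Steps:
s(F) = F/(41 + 2*F) (s(F) = F/((76 + (F - 35)) + F) = F/((76 + (-35 + F)) + F) = F/((41 + F) + F) = F/(41 + 2*F))
s(41) + 36893 = 41/(41 + 2*41) + 36893 = 41/(41 + 82) + 36893 = 41/123 + 36893 = 41*(1/123) + 36893 = ⅓ + 36893 = 110680/3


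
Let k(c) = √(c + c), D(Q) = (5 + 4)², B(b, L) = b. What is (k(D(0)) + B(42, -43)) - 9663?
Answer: -9621 + 9*√2 ≈ -9608.3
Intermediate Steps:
D(Q) = 81 (D(Q) = 9² = 81)
k(c) = √2*√c (k(c) = √(2*c) = √2*√c)
(k(D(0)) + B(42, -43)) - 9663 = (√2*√81 + 42) - 9663 = (√2*9 + 42) - 9663 = (9*√2 + 42) - 9663 = (42 + 9*√2) - 9663 = -9621 + 9*√2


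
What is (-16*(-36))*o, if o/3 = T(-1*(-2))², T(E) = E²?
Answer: 27648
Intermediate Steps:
o = 48 (o = 3*((-1*(-2))²)² = 3*(2²)² = 3*4² = 3*16 = 48)
(-16*(-36))*o = -16*(-36)*48 = 576*48 = 27648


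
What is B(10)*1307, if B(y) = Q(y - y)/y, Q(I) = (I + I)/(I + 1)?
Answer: 0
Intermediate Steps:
Q(I) = 2*I/(1 + I) (Q(I) = (2*I)/(1 + I) = 2*I/(1 + I))
B(y) = 0 (B(y) = (2*(y - y)/(1 + (y - y)))/y = (2*0/(1 + 0))/y = (2*0/1)/y = (2*0*1)/y = 0/y = 0)
B(10)*1307 = 0*1307 = 0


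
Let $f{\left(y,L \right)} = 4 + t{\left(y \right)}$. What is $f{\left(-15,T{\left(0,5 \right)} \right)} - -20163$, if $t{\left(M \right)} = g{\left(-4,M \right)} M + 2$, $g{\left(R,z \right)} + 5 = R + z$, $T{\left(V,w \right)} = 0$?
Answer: $20529$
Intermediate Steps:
$g{\left(R,z \right)} = -5 + R + z$ ($g{\left(R,z \right)} = -5 + \left(R + z\right) = -5 + R + z$)
$t{\left(M \right)} = 2 + M \left(-9 + M\right)$ ($t{\left(M \right)} = \left(-5 - 4 + M\right) M + 2 = \left(-9 + M\right) M + 2 = M \left(-9 + M\right) + 2 = 2 + M \left(-9 + M\right)$)
$f{\left(y,L \right)} = 6 + y \left(-9 + y\right)$ ($f{\left(y,L \right)} = 4 + \left(2 + y \left(-9 + y\right)\right) = 6 + y \left(-9 + y\right)$)
$f{\left(-15,T{\left(0,5 \right)} \right)} - -20163 = \left(6 - 15 \left(-9 - 15\right)\right) - -20163 = \left(6 - -360\right) + 20163 = \left(6 + 360\right) + 20163 = 366 + 20163 = 20529$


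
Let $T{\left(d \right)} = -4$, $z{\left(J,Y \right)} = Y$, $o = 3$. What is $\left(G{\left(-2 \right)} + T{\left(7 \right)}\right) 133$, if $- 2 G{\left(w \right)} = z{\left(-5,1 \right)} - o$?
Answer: $-399$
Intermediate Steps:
$G{\left(w \right)} = 1$ ($G{\left(w \right)} = - \frac{1 - 3}{2} = \left(- \frac{1}{2}\right) \left(-2\right) = 1$)
$\left(G{\left(-2 \right)} + T{\left(7 \right)}\right) 133 = \left(1 - 4\right) 133 = \left(-3\right) 133 = -399$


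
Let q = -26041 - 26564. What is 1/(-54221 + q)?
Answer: -1/106826 ≈ -9.3610e-6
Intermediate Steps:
q = -52605
1/(-54221 + q) = 1/(-54221 - 52605) = 1/(-106826) = -1/106826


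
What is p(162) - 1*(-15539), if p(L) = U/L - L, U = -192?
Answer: 415147/27 ≈ 15376.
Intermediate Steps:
p(L) = -L - 192/L (p(L) = -192/L - L = -L - 192/L)
p(162) - 1*(-15539) = (-1*162 - 192/162) - 1*(-15539) = (-162 - 192*1/162) + 15539 = (-162 - 32/27) + 15539 = -4406/27 + 15539 = 415147/27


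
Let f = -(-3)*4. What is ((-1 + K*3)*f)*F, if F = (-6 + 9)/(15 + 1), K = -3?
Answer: -45/2 ≈ -22.500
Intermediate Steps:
f = 12 (f = -1*(-12) = 12)
F = 3/16 ≈ 0.18750
((-1 + K*3)*f)*F = ((-1 - 3*3)*12)*(3/16) = ((-1 - 9)*12)*(3/16) = -10*12*(3/16) = -120*3/16 = -45/2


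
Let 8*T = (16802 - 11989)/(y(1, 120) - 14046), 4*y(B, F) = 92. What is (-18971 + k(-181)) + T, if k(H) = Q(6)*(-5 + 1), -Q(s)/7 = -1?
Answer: -2131388629/112184 ≈ -18999.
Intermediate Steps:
y(B, F) = 23 (y(B, F) = (1/4)*92 = 23)
Q(s) = 7 (Q(s) = -7*(-1) = 7)
T = -4813/112184 (T = ((16802 - 11989)/(23 - 14046))/8 = (4813/(-14023))/8 = (4813*(-1/14023))/8 = (1/8)*(-4813/14023) = -4813/112184 ≈ -0.042903)
k(H) = -28 (k(H) = 7*(-5 + 1) = 7*(-4) = -28)
(-18971 + k(-181)) + T = (-18971 - 28) - 4813/112184 = -18999 - 4813/112184 = -2131388629/112184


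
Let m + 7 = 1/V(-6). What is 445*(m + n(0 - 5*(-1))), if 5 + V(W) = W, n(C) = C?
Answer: -10235/11 ≈ -930.45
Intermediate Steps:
V(W) = -5 + W
m = -78/11 (m = -7 + 1/(-5 - 6) = -7 + 1/(-11) = -7 - 1/11 = -78/11 ≈ -7.0909)
445*(m + n(0 - 5*(-1))) = 445*(-78/11 + (0 - 5*(-1))) = 445*(-78/11 + (0 + 5)) = 445*(-78/11 + 5) = 445*(-23/11) = -10235/11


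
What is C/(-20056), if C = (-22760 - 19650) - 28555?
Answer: 70965/20056 ≈ 3.5383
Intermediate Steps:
C = -70965 (C = -42410 - 28555 = -70965)
C/(-20056) = -70965/(-20056) = -70965*(-1/20056) = 70965/20056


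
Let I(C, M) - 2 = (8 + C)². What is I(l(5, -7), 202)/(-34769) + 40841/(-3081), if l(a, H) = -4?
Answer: -1420056187/107123289 ≈ -13.256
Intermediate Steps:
I(C, M) = 2 + (8 + C)²
I(l(5, -7), 202)/(-34769) + 40841/(-3081) = (2 + (8 - 4)²)/(-34769) + 40841/(-3081) = (2 + 4²)*(-1/34769) + 40841*(-1/3081) = (2 + 16)*(-1/34769) - 40841/3081 = 18*(-1/34769) - 40841/3081 = -18/34769 - 40841/3081 = -1420056187/107123289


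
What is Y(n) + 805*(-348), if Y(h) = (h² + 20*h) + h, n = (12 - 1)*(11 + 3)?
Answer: -253190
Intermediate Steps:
n = 154 (n = 11*14 = 154)
Y(h) = h² + 21*h
Y(n) + 805*(-348) = 154*(21 + 154) + 805*(-348) = 154*175 - 280140 = 26950 - 280140 = -253190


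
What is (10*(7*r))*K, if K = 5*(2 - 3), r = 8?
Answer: -2800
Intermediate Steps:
K = -5 (K = 5*(-1) = -5)
(10*(7*r))*K = (10*(7*8))*(-5) = (10*56)*(-5) = 560*(-5) = -2800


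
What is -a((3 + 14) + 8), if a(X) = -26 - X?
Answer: 51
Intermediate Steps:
-a((3 + 14) + 8) = -(-26 - ((3 + 14) + 8)) = -(-26 - (17 + 8)) = -(-26 - 1*25) = -(-26 - 25) = -1*(-51) = 51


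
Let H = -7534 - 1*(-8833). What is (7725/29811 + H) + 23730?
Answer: 248715748/9937 ≈ 25029.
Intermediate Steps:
H = 1299 (H = -7534 + 8833 = 1299)
(7725/29811 + H) + 23730 = (7725/29811 + 1299) + 23730 = (7725*(1/29811) + 1299) + 23730 = (2575/9937 + 1299) + 23730 = 12910738/9937 + 23730 = 248715748/9937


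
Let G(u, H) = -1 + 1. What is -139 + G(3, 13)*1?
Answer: -139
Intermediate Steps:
G(u, H) = 0
-139 + G(3, 13)*1 = -139 + 0*1 = -139 + 0 = -139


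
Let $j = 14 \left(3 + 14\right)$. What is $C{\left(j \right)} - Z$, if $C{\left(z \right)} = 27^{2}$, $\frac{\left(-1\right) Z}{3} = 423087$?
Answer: $1269990$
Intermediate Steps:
$Z = -1269261$ ($Z = \left(-3\right) 423087 = -1269261$)
$j = 238$ ($j = 14 \cdot 17 = 238$)
$C{\left(z \right)} = 729$
$C{\left(j \right)} - Z = 729 - -1269261 = 729 + 1269261 = 1269990$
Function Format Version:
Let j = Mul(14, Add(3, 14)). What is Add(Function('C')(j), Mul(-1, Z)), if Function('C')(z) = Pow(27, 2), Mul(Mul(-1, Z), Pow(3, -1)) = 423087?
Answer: 1269990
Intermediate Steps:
Z = -1269261 (Z = Mul(-3, 423087) = -1269261)
j = 238 (j = Mul(14, 17) = 238)
Function('C')(z) = 729
Add(Function('C')(j), Mul(-1, Z)) = Add(729, Mul(-1, -1269261)) = Add(729, 1269261) = 1269990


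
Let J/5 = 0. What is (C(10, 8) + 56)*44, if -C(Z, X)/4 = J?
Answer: 2464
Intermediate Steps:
J = 0 (J = 5*0 = 0)
C(Z, X) = 0 (C(Z, X) = -4*0 = 0)
(C(10, 8) + 56)*44 = (0 + 56)*44 = 56*44 = 2464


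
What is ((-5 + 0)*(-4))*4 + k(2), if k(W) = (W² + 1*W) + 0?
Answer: 86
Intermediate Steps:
k(W) = W + W² (k(W) = (W² + W) + 0 = (W + W²) + 0 = W + W²)
((-5 + 0)*(-4))*4 + k(2) = ((-5 + 0)*(-4))*4 + 2*(1 + 2) = -5*(-4)*4 + 2*3 = 20*4 + 6 = 80 + 6 = 86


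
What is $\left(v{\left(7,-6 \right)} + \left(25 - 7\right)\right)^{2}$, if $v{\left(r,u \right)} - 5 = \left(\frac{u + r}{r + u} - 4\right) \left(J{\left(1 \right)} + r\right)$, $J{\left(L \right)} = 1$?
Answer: $1$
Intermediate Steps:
$v{\left(r,u \right)} = 2 - 3 r$ ($v{\left(r,u \right)} = 5 + \left(\frac{u + r}{r + u} - 4\right) \left(1 + r\right) = 5 + \left(\frac{r + u}{r + u} - 4\right) \left(1 + r\right) = 5 + \left(1 - 4\right) \left(1 + r\right) = 5 - 3 \left(1 + r\right) = 5 - \left(3 + 3 r\right) = 2 - 3 r$)
$\left(v{\left(7,-6 \right)} + \left(25 - 7\right)\right)^{2} = \left(\left(2 - 21\right) + \left(25 - 7\right)\right)^{2} = \left(-19 + 18\right)^{2} = \left(-1\right)^{2} = 1$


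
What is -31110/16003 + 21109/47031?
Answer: -1125327083/752637093 ≈ -1.4952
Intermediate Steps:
-31110/16003 + 21109/47031 = -1125327083/752637093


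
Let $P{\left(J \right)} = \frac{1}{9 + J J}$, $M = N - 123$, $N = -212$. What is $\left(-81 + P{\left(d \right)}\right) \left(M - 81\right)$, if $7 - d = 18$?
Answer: $\frac{168464}{5} \approx 33693.0$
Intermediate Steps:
$d = -11$ ($d = 7 - 18 = -11$)
$M = -335$ ($M = -212 - 123 = -335$)
$P{\left(J \right)} = \frac{1}{9 + J^{2}}$
$\left(-81 + P{\left(d \right)}\right) \left(M - 81\right) = \left(-81 + \frac{1}{9 + \left(-11\right)^{2}}\right) \left(-335 - 81\right) = \left(-81 + \frac{1}{9 + 121}\right) \left(-416\right) = \left(-81 + \frac{1}{130}\right) \left(-416\right) = \left(- \frac{10529}{130}\right) \left(-416\right) = \frac{168464}{5}$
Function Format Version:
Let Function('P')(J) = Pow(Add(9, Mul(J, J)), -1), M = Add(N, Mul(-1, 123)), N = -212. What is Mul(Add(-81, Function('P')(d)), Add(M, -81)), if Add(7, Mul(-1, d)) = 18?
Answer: Rational(168464, 5) ≈ 33693.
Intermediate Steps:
d = -11 (d = Add(7, Mul(-1, 18)) = Add(7, -18) = -11)
M = -335 (M = Add(-212, Mul(-1, 123)) = Add(-212, -123) = -335)
Function('P')(J) = Pow(Add(9, Pow(J, 2)), -1)
Mul(Add(-81, Function('P')(d)), Add(M, -81)) = Mul(Add(-81, Pow(Add(9, Pow(-11, 2)), -1)), Add(-335, -81)) = Mul(Add(-81, Pow(Add(9, 121), -1)), -416) = Mul(Add(-81, Pow(130, -1)), -416) = Mul(Add(-81, Rational(1, 130)), -416) = Mul(Rational(-10529, 130), -416) = Rational(168464, 5)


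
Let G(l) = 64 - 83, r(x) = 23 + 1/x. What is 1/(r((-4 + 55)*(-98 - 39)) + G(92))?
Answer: 6987/27947 ≈ 0.25001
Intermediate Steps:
G(l) = -19
1/(r((-4 + 55)*(-98 - 39)) + G(92)) = 1/((23 + 1/((-4 + 55)*(-98 - 39))) - 19) = 1/((23 + 1/(51*(-137))) - 19) = 1/((23 + 1/(-6987)) - 19) = 1/((23 - 1/6987) - 19) = 1/(160700/6987 - 19) = 1/(27947/6987) = 6987/27947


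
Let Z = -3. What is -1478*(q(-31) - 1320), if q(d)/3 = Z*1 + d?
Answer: 2101716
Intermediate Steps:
q(d) = -9 + 3*d (q(d) = 3*(-3*1 + d) = 3*(-3 + d) = -9 + 3*d)
-1478*(q(-31) - 1320) = -1478*((-9 + 3*(-31)) - 1320) = -1478*((-9 - 93) - 1320) = -1478*(-102 - 1320) = -1478*(-1422) = 2101716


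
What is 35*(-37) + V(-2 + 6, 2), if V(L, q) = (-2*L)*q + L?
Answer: -1307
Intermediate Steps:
V(L, q) = L - 2*L*q (V(L, q) = -2*L*q + L = L - 2*L*q)
35*(-37) + V(-2 + 6, 2) = 35*(-37) + (-2 + 6)*(1 - 2*2) = -1295 + 4*(1 - 4) = -1295 + 4*(-3) = -1295 - 12 = -1307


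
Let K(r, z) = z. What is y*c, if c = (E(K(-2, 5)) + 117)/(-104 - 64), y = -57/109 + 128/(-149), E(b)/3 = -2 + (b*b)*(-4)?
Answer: -202005/129928 ≈ -1.5547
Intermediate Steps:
E(b) = -6 - 12*b**2 (E(b) = 3*(-2 + (b*b)*(-4)) = 3*(-2 + b**2*(-4)) = 3*(-2 - 4*b**2) = -6 - 12*b**2)
y = -22445/16241 (y = -57*1/109 + 128*(-1/149) = -57/109 - 128/149 = -22445/16241 ≈ -1.3820)
c = 9/8 (c = ((-6 - 12*5**2) + 117)/(-104 - 64) = ((-6 - 12*25) + 117)/(-168) = ((-6 - 300) + 117)*(-1/168) = (-306 + 117)*(-1/168) = -189*(-1/168) = 9/8 ≈ 1.1250)
y*c = -22445/16241*9/8 = -202005/129928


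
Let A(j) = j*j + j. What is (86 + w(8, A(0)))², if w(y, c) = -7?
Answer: 6241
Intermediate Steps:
A(j) = j + j² (A(j) = j² + j = j + j²)
(86 + w(8, A(0)))² = (86 - 7)² = 79² = 6241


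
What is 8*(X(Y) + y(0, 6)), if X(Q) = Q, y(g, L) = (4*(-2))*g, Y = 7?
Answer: 56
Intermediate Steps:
y(g, L) = -8*g
8*(X(Y) + y(0, 6)) = 8*(7 - 8*0) = 8*(7 + 0) = 8*7 = 56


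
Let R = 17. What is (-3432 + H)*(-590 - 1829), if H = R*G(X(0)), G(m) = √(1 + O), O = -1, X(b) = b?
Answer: 8302008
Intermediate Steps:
G(m) = 0 (G(m) = √(1 - 1) = √0 = 0)
H = 0 (H = 17*0 = 0)
(-3432 + H)*(-590 - 1829) = (-3432 + 0)*(-590 - 1829) = -3432*(-2419) = 8302008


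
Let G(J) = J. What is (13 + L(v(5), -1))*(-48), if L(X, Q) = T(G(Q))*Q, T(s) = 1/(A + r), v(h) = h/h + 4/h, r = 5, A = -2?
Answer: -608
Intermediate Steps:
v(h) = 1 + 4/h
T(s) = ⅓ (T(s) = 1/(-2 + 5) = 1/3 = ⅓)
L(X, Q) = Q/3
(13 + L(v(5), -1))*(-48) = (13 + (⅓)*(-1))*(-48) = (13 - ⅓)*(-48) = (38/3)*(-48) = -608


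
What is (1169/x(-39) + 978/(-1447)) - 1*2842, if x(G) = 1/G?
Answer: -70083529/1447 ≈ -48434.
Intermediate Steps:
(1169/x(-39) + 978/(-1447)) - 1*2842 = (1169/(1/(-39)) + 978/(-1447)) - 1*2842 = (1169/(-1/39) + 978*(-1/1447)) - 2842 = (1169*(-39) - 978/1447) - 2842 = (-45591 - 978/1447) - 2842 = -65971155/1447 - 2842 = -70083529/1447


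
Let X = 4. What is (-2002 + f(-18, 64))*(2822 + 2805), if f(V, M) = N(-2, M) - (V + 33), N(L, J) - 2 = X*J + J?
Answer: -9537765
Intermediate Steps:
N(L, J) = 2 + 5*J (N(L, J) = 2 + (4*J + J) = 2 + 5*J)
f(V, M) = -31 - V + 5*M (f(V, M) = (2 + 5*M) - (V + 33) = (2 + 5*M) - (33 + V) = (2 + 5*M) + (-33 - V) = -31 - V + 5*M)
(-2002 + f(-18, 64))*(2822 + 2805) = (-2002 + (-31 - 1*(-18) + 5*64))*(2822 + 2805) = (-2002 + (-31 + 18 + 320))*5627 = (-2002 + 307)*5627 = -1695*5627 = -9537765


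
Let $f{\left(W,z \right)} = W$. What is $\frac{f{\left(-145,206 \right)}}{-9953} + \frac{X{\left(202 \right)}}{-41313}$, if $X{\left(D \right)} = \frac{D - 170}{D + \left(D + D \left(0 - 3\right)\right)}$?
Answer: $\frac{605188133}{41530017189} \approx 0.014572$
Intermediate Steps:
$X{\left(D \right)} = - \frac{-170 + D}{D}$ ($X{\left(D \right)} = \frac{-170 + D}{D + \left(D + D \left(0 - 3\right)\right)} = \frac{-170 + D}{D + \left(D + D \left(-3\right)\right)} = \frac{-170 + D}{D + \left(D - 3 D\right)} = \frac{-170 + D}{D - 2 D} = \frac{-170 + D}{\left(-1\right) D} = \left(-170 + D\right) \left(- \frac{1}{D}\right) = - \frac{-170 + D}{D}$)
$\frac{f{\left(-145,206 \right)}}{-9953} + \frac{X{\left(202 \right)}}{-41313} = - \frac{145}{-9953} + \frac{\frac{1}{202} \left(170 - 202\right)}{-41313} = \left(-145\right) \left(- \frac{1}{9953}\right) + \frac{170 - 202}{202} \left(- \frac{1}{41313}\right) = \frac{145}{9953} + \frac{1}{202} \left(-32\right) \left(- \frac{1}{41313}\right) = \frac{145}{9953} - - \frac{16}{4172613} = \frac{145}{9953} + \frac{16}{4172613} = \frac{605188133}{41530017189}$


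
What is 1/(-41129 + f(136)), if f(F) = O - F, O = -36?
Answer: -1/41301 ≈ -2.4212e-5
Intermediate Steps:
f(F) = -36 - F
1/(-41129 + f(136)) = 1/(-41129 + (-36 - 1*136)) = 1/(-41129 + (-36 - 136)) = 1/(-41129 - 172) = 1/(-41301) = -1/41301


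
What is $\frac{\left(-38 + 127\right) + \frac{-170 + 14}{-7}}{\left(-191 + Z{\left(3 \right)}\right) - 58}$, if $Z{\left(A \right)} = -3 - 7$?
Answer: $- \frac{779}{1813} \approx -0.42967$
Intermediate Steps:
$Z{\left(A \right)} = -10$
$\frac{\left(-38 + 127\right) + \frac{-170 + 14}{-7}}{\left(-191 + Z{\left(3 \right)}\right) - 58} = \frac{\left(-38 + 127\right) + \frac{-170 + 14}{-7}}{\left(-191 - 10\right) - 58} = \frac{89 - - \frac{156}{7}}{-201 - 58} = \frac{89 + \frac{156}{7}}{-259} = \frac{779}{7} \left(- \frac{1}{259}\right) = - \frac{779}{1813}$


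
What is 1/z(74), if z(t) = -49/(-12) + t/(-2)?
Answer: -12/395 ≈ -0.030380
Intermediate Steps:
z(t) = 49/12 - t/2 (z(t) = -49*(-1/12) + t*(-1/2) = 49/12 - t/2)
1/z(74) = 1/(49/12 - 1/2*74) = 1/(49/12 - 37) = 1/(-395/12) = -12/395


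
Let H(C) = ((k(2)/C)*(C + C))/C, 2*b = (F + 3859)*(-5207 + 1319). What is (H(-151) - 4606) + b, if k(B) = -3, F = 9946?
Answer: -4053070420/151 ≈ -2.6842e+7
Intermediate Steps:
b = -26836920 (b = ((9946 + 3859)*(-5207 + 1319))/2 = (13805*(-3888))/2 = (1/2)*(-53673840) = -26836920)
H(C) = -6/C (H(C) = ((-3/C)*(C + C))/C = ((-3/C)*(2*C))/C = -6/C)
(H(-151) - 4606) + b = (-6/(-151) - 4606) - 26836920 = (-6*(-1/151) - 4606) - 26836920 = (6/151 - 4606) - 26836920 = -695500/151 - 26836920 = -4053070420/151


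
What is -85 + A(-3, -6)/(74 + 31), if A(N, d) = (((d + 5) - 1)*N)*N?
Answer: -2981/35 ≈ -85.171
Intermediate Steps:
A(N, d) = N²*(4 + d) (A(N, d) = (((5 + d) - 1)*N)*N = ((4 + d)*N)*N = (N*(4 + d))*N = N²*(4 + d))
-85 + A(-3, -6)/(74 + 31) = -85 + ((-3)²*(4 - 6))/(74 + 31) = -85 + (9*(-2))/105 = -85 + (1/105)*(-18) = -85 - 6/35 = -2981/35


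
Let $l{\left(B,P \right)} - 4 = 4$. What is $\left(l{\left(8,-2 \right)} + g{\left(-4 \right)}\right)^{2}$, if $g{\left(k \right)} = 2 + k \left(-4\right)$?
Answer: $676$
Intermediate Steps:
$g{\left(k \right)} = 2 - 4 k$
$l{\left(B,P \right)} = 8$ ($l{\left(B,P \right)} = 4 + 4 = 8$)
$\left(l{\left(8,-2 \right)} + g{\left(-4 \right)}\right)^{2} = \left(8 + \left(2 - -16\right)\right)^{2} = \left(8 + \left(2 + 16\right)\right)^{2} = \left(8 + 18\right)^{2} = 26^{2} = 676$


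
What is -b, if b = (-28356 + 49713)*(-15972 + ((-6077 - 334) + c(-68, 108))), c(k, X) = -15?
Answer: 478354086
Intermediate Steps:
b = -478354086 (b = (-28356 + 49713)*(-15972 + ((-6077 - 334) - 15)) = 21357*(-15972 + (-6411 - 15)) = 21357*(-15972 - 6426) = 21357*(-22398) = -478354086)
-b = -1*(-478354086) = 478354086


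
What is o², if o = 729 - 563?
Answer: 27556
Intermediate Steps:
o = 166
o² = 166² = 27556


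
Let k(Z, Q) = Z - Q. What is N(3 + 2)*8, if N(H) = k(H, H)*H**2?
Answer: 0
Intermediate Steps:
N(H) = 0 (N(H) = (H - H)*H**2 = 0*H**2 = 0)
N(3 + 2)*8 = 0*8 = 0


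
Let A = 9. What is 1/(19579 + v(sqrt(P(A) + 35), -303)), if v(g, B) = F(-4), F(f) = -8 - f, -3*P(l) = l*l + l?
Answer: 1/19575 ≈ 5.1086e-5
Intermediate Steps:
P(l) = -l/3 - l**2/3 (P(l) = -(l*l + l)/3 = -(l**2 + l)/3 = -(l + l**2)/3 = -l/3 - l**2/3)
v(g, B) = -4 (v(g, B) = -8 - 1*(-4) = -8 + 4 = -4)
1/(19579 + v(sqrt(P(A) + 35), -303)) = 1/(19579 - 4) = 1/19575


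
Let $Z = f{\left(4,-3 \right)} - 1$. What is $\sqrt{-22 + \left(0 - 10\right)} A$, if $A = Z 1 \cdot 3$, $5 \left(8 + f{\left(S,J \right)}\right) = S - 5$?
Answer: $- \frac{552 i \sqrt{2}}{5} \approx - 156.13 i$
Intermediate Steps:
$f{\left(S,J \right)} = -9 + \frac{S}{5}$ ($f{\left(S,J \right)} = -8 + \frac{S - 5}{5} = -8 + \frac{-5 + S}{5} = -8 + \left(-1 + \frac{S}{5}\right) = -9 + \frac{S}{5}$)
$Z = - \frac{46}{5}$ ($Z = \left(-9 + \frac{1}{5} \cdot 4\right) - 1 = \left(-9 + \frac{4}{5}\right) - 1 = - \frac{41}{5} - 1 = - \frac{46}{5} \approx -9.2$)
$A = - \frac{138}{5}$ ($A = \left(- \frac{46}{5}\right) 1 \cdot 3 = \left(- \frac{46}{5}\right) 3 = - \frac{138}{5} \approx -27.6$)
$\sqrt{-22 + \left(0 - 10\right)} A = \sqrt{-22 + \left(0 - 10\right)} \left(- \frac{138}{5}\right) = \sqrt{-22 - 10} \left(- \frac{138}{5}\right) = \sqrt{-32} \left(- \frac{138}{5}\right) = 4 i \sqrt{2} \left(- \frac{138}{5}\right) = - \frac{552 i \sqrt{2}}{5}$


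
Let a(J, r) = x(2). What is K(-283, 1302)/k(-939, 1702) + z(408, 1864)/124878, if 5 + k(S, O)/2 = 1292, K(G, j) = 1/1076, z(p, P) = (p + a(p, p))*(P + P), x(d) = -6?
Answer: 53214278849/4434168024 ≈ 12.001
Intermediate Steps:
a(J, r) = -6
z(p, P) = 2*P*(-6 + p) (z(p, P) = (p - 6)*(P + P) = (-6 + p)*(2*P) = 2*P*(-6 + p))
K(G, j) = 1/1076
k(S, O) = 2574 (k(S, O) = -10 + 2*1292 = -10 + 2584 = 2574)
K(-283, 1302)/k(-939, 1702) + z(408, 1864)/124878 = (1/1076)/2574 + (2*1864*(-6 + 408))/124878 = (1/1076)*(1/2574) + (2*1864*402)*(1/124878) = 1/2769624 + 1498656*(1/124878) = 1/2769624 + 249776/20813 = 53214278849/4434168024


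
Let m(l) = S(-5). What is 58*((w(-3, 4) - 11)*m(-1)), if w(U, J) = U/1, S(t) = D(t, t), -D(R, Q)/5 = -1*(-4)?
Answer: 16240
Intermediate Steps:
D(R, Q) = -20 (D(R, Q) = -(-5)*(-4) = -5*4 = -20)
S(t) = -20
w(U, J) = U (w(U, J) = U*1 = U)
m(l) = -20
58*((w(-3, 4) - 11)*m(-1)) = 58*((-3 - 11)*(-20)) = 58*(-14*(-20)) = 58*280 = 16240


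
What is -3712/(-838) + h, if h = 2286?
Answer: 959690/419 ≈ 2290.4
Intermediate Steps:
-3712/(-838) + h = -3712/(-838) + 2286 = -3712*(-1/838) + 2286 = 1856/419 + 2286 = 959690/419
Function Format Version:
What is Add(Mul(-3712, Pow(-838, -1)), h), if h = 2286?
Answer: Rational(959690, 419) ≈ 2290.4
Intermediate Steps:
Add(Mul(-3712, Pow(-838, -1)), h) = Add(Mul(-3712, Pow(-838, -1)), 2286) = Add(Mul(-3712, Rational(-1, 838)), 2286) = Add(Rational(1856, 419), 2286) = Rational(959690, 419)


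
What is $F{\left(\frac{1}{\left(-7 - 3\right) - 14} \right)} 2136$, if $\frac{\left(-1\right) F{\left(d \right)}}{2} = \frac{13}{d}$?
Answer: $1332864$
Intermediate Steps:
$F{\left(d \right)} = - \frac{26}{d}$ ($F{\left(d \right)} = - 2 \frac{13}{d} = - \frac{26}{d}$)
$F{\left(\frac{1}{\left(-7 - 3\right) - 14} \right)} 2136 = - \frac{26}{\frac{1}{\left(-7 - 3\right) - 14}} \cdot 2136 = - \frac{26}{\frac{1}{-10 - 14}} \cdot 2136 = - \frac{26}{\frac{1}{-24}} \cdot 2136 = - \frac{26}{- \frac{1}{24}} \cdot 2136 = \left(-26\right) \left(-24\right) 2136 = 624 \cdot 2136 = 1332864$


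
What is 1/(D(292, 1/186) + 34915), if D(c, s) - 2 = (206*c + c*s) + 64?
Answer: 93/8847515 ≈ 1.0511e-5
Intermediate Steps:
D(c, s) = 66 + 206*c + c*s (D(c, s) = 2 + ((206*c + c*s) + 64) = 2 + (64 + 206*c + c*s) = 66 + 206*c + c*s)
1/(D(292, 1/186) + 34915) = 1/((66 + 206*292 + 292/186) + 34915) = 1/((66 + 60152 + 292*(1/186)) + 34915) = 1/((66 + 60152 + 146/93) + 34915) = 1/(5600420/93 + 34915) = 1/(8847515/93) = 93/8847515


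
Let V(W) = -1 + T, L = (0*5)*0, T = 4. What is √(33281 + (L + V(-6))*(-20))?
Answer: √33221 ≈ 182.27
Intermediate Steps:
L = 0 (L = 0*0 = 0)
V(W) = 3 (V(W) = -1 + 4 = 3)
√(33281 + (L + V(-6))*(-20)) = √(33281 + (0 + 3)*(-20)) = √(33281 + 3*(-20)) = √(33281 - 60) = √33221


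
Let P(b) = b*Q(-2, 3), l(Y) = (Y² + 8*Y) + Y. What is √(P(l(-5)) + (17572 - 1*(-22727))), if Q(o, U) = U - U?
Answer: √40299 ≈ 200.75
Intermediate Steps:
Q(o, U) = 0
l(Y) = Y² + 9*Y
P(b) = 0 (P(b) = b*0 = 0)
√(P(l(-5)) + (17572 - 1*(-22727))) = √(0 + (17572 - 1*(-22727))) = √(0 + (17572 + 22727)) = √(0 + 40299) = √40299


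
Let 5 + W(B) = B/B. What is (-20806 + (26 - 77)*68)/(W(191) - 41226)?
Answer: 12137/20615 ≈ 0.58875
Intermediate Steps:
W(B) = -4 (W(B) = -5 + B/B = -5 + 1 = -4)
(-20806 + (26 - 77)*68)/(W(191) - 41226) = (-20806 + (26 - 77)*68)/(-4 - 41226) = (-20806 - 51*68)/(-41230) = (-20806 - 3468)*(-1/41230) = -24274*(-1/41230) = 12137/20615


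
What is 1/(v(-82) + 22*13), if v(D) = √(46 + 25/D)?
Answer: 23452/6703525 - √307254/6703525 ≈ 0.0034158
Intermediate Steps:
1/(v(-82) + 22*13) = 1/(√(46 + 25/(-82)) + 22*13) = 1/(√(46 + 25*(-1/82)) + 286) = 1/(√(46 - 25/82) + 286) = 1/(√(3747/82) + 286) = 1/(√307254/82 + 286) = 1/(286 + √307254/82)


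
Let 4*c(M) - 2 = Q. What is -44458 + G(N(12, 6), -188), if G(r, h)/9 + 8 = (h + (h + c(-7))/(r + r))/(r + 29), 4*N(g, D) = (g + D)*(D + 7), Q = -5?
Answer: -28957177/650 ≈ -44550.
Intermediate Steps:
c(M) = -¾ (c(M) = ½ + (¼)*(-5) = ½ - 5/4 = -¾)
N(g, D) = (7 + D)*(D + g)/4 (N(g, D) = ((g + D)*(D + 7))/4 = ((D + g)*(7 + D))/4 = ((7 + D)*(D + g))/4 = (7 + D)*(D + g)/4)
G(r, h) = -72 + 9*(h + (-¾ + h)/(2*r))/(29 + r) (G(r, h) = -72 + 9*((h + (h - ¾)/(r + r))/(r + 29)) = -72 + 9*((h + (-¾ + h)/((2*r)))/(29 + r)) = -72 + 9*((h + (-¾ + h)*(1/(2*r)))/(29 + r)) = -72 + 9*((h + (-¾ + h)/(2*r))/(29 + r)) = -72 + 9*(h + (-¾ + h)/(2*r))/(29 + r))
-44458 + G(N(12, 6), -188) = -44458 + 9*(-3 - 1856*((¼)*6² + (7/4)*6 + (7/4)*12 + (¼)*6*12) - 64*((¼)*6² + (7/4)*6 + (7/4)*12 + (¼)*6*12)² + 4*(-188) + 8*(-188)*((¼)*6² + (7/4)*6 + (7/4)*12 + (¼)*6*12))/(8*((¼)*6² + (7/4)*6 + (7/4)*12 + (¼)*6*12)*(29 + ((¼)*6² + (7/4)*6 + (7/4)*12 + (¼)*6*12))) = -44458 + 9*(-3 - 1856*((¼)*36 + 21/2 + 21 + 18) - 64*((¼)*36 + 21/2 + 21 + 18)² - 752 + 8*(-188)*((¼)*36 + 21/2 + 21 + 18))/(8*((¼)*36 + 21/2 + 21 + 18)*(29 + ((¼)*36 + 21/2 + 21 + 18))) = -44458 + 9*(-3 - 1856*(9 + 21/2 + 21 + 18) - 64*(9 + 21/2 + 21 + 18)² - 752 + 8*(-188)*(9 + 21/2 + 21 + 18))/(8*(9 + 21/2 + 21 + 18)*(29 + (9 + 21/2 + 21 + 18))) = -44458 + 9*(-3 - 1856*117/2 - 64*(117/2)² - 752 + 8*(-188)*(117/2))/(8*(117/2)*(29 + 117/2)) = -44458 + (9/8)*(2/117)*(-3 - 108576 - 64*13689/4 - 752 - 87984)/(175/2) = -44458 + (9/8)*(2/117)*(2/175)*(-3 - 108576 - 219024 - 752 - 87984) = -44458 + (9/8)*(2/117)*(2/175)*(-416339) = -44458 - 59477/650 = -28957177/650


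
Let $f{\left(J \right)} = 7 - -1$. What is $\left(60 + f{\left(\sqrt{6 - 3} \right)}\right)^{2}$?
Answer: $4624$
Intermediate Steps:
$f{\left(J \right)} = 8$ ($f{\left(J \right)} = 7 + 1 = 8$)
$\left(60 + f{\left(\sqrt{6 - 3} \right)}\right)^{2} = \left(60 + 8\right)^{2} = 68^{2} = 4624$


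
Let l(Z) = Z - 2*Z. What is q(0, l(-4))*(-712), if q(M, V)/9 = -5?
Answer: 32040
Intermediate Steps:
l(Z) = -Z
q(M, V) = -45 (q(M, V) = 9*(-5) = -45)
q(0, l(-4))*(-712) = -45*(-712) = 32040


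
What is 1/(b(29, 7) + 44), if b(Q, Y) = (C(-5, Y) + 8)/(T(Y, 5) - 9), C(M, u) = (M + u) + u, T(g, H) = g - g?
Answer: 9/379 ≈ 0.023747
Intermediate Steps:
T(g, H) = 0
C(M, u) = M + 2*u
b(Q, Y) = -⅓ - 2*Y/9 (b(Q, Y) = ((-5 + 2*Y) + 8)/(0 - 9) = (3 + 2*Y)/(-9) = (3 + 2*Y)*(-⅑) = -⅓ - 2*Y/9)
1/(b(29, 7) + 44) = 1/((-⅓ - 2/9*7) + 44) = 1/((-⅓ - 14/9) + 44) = 1/(-17/9 + 44) = 1/(379/9) = 9/379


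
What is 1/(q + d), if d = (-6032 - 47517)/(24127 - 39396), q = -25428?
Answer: -15269/388206583 ≈ -3.9332e-5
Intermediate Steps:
d = 53549/15269 (d = -53549/(-15269) = -53549*(-1/15269) = 53549/15269 ≈ 3.5070)
1/(q + d) = 1/(-25428 + 53549/15269) = 1/(-388206583/15269) = -15269/388206583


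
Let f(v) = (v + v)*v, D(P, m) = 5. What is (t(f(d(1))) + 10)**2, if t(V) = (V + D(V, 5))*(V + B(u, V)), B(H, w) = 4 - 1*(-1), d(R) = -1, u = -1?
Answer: 3481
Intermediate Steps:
B(H, w) = 5 (B(H, w) = 4 + 1 = 5)
f(v) = 2*v**2 (f(v) = (2*v)*v = 2*v**2)
t(V) = (5 + V)**2 (t(V) = (V + 5)*(V + 5) = (5 + V)*(5 + V) = (5 + V)**2)
(t(f(d(1))) + 10)**2 = ((25 + (2*(-1)**2)**2 + 10*(2*(-1)**2)) + 10)**2 = ((25 + (2*1)**2 + 10*(2*1)) + 10)**2 = ((25 + 2**2 + 10*2) + 10)**2 = ((25 + 4 + 20) + 10)**2 = (49 + 10)**2 = 59**2 = 3481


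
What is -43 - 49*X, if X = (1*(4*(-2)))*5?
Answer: 1917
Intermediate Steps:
X = -40 (X = (1*(-8))*5 = -8*5 = -40)
-43 - 49*X = -43 - 49*(-40) = -43 + 1960 = 1917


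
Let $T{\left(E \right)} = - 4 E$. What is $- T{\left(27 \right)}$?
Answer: $108$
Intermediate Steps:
$- T{\left(27 \right)} = - \left(-4\right) 27 = \left(-1\right) \left(-108\right) = 108$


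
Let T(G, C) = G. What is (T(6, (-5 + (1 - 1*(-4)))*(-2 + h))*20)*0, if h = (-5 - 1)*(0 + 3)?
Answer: 0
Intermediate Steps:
h = -18 (h = -6*3 = -18)
(T(6, (-5 + (1 - 1*(-4)))*(-2 + h))*20)*0 = (6*20)*0 = 120*0 = 0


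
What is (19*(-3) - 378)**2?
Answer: 189225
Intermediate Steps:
(19*(-3) - 378)**2 = (-57 - 378)**2 = (-435)**2 = 189225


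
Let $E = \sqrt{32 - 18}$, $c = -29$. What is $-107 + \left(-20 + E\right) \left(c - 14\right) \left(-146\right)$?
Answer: $-125667 + 6278 \sqrt{14} \approx -1.0218 \cdot 10^{5}$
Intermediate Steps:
$E = \sqrt{14} \approx 3.7417$
$-107 + \left(-20 + E\right) \left(c - 14\right) \left(-146\right) = -107 + \left(-20 + \sqrt{14}\right) \left(-29 - 14\right) \left(-146\right) = -107 + \left(-20 + \sqrt{14}\right) \left(-43\right) \left(-146\right) = -107 + \left(860 - 43 \sqrt{14}\right) \left(-146\right) = -107 - \left(125560 - 6278 \sqrt{14}\right) = -125667 + 6278 \sqrt{14}$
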